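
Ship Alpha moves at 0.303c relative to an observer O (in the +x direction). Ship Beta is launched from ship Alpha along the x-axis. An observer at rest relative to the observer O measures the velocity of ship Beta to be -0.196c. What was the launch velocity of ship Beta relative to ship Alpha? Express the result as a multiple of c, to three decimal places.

Invert the composition law: u' = (u − v)/(1 − uv/c²).
u' = (-0.196 − 0.303) / (1 − (-0.196)(0.303)) = -0.4990/1.0594 = -0.4710.

-0.471c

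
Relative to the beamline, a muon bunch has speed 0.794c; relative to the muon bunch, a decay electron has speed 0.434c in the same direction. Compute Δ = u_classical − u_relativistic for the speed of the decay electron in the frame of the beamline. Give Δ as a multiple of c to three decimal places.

Δ = 0.315c

Galilean: u_cl = 0.434 + 0.794 = 1.2280.
Relativistic: u_rel = (0.434 + 0.794) / (1 + 0.434·0.794) = 1.2280/1.3446 = 0.9133.
Δ = 1.2280 − 0.9133 = 0.3147.
(The classical prediction exceeds c; the relativistic result does not.)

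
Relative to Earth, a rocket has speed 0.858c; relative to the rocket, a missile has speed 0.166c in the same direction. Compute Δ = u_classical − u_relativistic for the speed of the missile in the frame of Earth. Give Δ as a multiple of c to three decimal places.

Δ = 0.128c

Galilean: u_cl = 0.166 + 0.858 = 1.0240.
Relativistic: u_rel = (0.166 + 0.858) / (1 + 0.166·0.858) = 1.0240/1.1424 = 0.8963.
Δ = 1.0240 − 0.8963 = 0.1277.
(The classical prediction exceeds c; the relativistic result does not.)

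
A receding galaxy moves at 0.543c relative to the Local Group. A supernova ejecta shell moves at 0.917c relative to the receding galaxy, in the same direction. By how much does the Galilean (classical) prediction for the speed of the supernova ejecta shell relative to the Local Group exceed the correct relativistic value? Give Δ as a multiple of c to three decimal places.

Galilean: u_cl = 0.917 + 0.543 = 1.4600.
Relativistic: u_rel = (0.917 + 0.543) / (1 + 0.917·0.543) = 1.4600/1.4979 = 0.9747.
Δ = 1.4600 − 0.9747 = 0.4853.
(The classical prediction exceeds c; the relativistic result does not.)

Δ = 0.485c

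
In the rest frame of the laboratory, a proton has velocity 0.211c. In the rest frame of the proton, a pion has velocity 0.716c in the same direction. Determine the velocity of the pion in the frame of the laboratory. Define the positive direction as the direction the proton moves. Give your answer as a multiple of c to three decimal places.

0.805c

With v = 0.211 and u' = 0.716 (in units of c),
u = (u' + v)/(1 + u'v/c²):
u = (0.716 + 0.211) / (1 + 0.716·0.211) = 0.9270/1.1511 = 0.8053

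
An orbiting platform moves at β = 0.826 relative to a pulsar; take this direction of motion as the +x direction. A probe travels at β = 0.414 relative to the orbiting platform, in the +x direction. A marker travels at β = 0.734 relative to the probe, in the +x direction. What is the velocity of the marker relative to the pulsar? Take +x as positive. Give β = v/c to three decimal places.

Apply u = (u' + v)/(1 + u'v/c²) successively, working outward toward the pulsar.
Start: velocity of the orbiting platform relative to the pulsar = 0.8260c.
Compose with the probe (u' = 0.414 in the orbiting platform frame): u_1 = (0.414 + 0.826) / (1 + 0.414·0.826) = 1.2400/1.3420 = 0.9240.
Compose with the marker (u' = 0.734 in the probe frame): u_2 = (0.734 + 0.924) / (1 + 0.734·0.924) = 1.6580/1.6782 = 0.9880.

β = 0.988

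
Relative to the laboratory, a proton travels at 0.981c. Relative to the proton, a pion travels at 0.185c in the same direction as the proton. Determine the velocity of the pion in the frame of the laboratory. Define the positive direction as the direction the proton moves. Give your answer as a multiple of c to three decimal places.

0.987c

With v = 0.981 and u' = 0.185 (in units of c),
u = (u' + v)/(1 + u'v/c²):
u = (0.185 + 0.981) / (1 + 0.185·0.981) = 1.1660/1.1815 = 0.9869
(Galilean addition would give +1.166c, exceeding c.)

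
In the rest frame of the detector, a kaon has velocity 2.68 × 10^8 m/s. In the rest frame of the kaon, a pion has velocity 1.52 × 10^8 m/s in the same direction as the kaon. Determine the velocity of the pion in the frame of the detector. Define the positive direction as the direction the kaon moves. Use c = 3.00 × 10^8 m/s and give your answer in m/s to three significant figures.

2.89 × 10^8 m/s

In units of c (dividing by 3.00 × 10^8 m/s): v = 0.893, u' = 0.507.
u = (u' + v)/(1 + u'v/c²):
u = (0.507 + 0.893) / (1 + 0.507·0.893) = 1.4000/1.4526 = 0.9638
Converting back: u = 0.9638 × 3.00 × 10^8 m/s.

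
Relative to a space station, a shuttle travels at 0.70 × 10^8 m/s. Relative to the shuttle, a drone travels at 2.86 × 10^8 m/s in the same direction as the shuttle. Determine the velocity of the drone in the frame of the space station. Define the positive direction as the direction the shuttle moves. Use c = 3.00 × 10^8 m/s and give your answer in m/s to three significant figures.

2.91 × 10^8 m/s

In units of c (dividing by 3.00 × 10^8 m/s): v = 0.233, u' = 0.953.
u = (u' + v)/(1 + u'v/c²):
u = (0.953 + 0.233) / (1 + 0.953·0.233) = 1.1867/1.2224 = 0.9707
(Galilean addition would give +1.187c, exceeding c.)
Converting back: u = 0.9707 × 3.00 × 10^8 m/s.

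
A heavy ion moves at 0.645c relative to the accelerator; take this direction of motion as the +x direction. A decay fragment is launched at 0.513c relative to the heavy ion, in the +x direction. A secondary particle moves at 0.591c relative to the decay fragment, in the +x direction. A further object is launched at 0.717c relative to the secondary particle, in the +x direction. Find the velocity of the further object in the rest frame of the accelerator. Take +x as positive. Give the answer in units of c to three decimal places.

Apply u = (u' + v)/(1 + u'v/c²) successively, working outward toward the accelerator.
Start: velocity of the heavy ion relative to the accelerator = 0.6450c.
Compose with the decay fragment (u' = 0.513 in the heavy ion frame): u_1 = (0.513 + 0.645) / (1 + 0.513·0.645) = 1.1580/1.3309 = 0.8701.
Compose with the secondary particle (u' = 0.591 in the decay fragment frame): u_2 = (0.591 + 0.870) / (1 + 0.591·0.870) = 1.4611/1.5142 = 0.9649.
Compose with the further object (u' = 0.717 in the secondary particle frame): u_3 = (0.717 + 0.965) / (1 + 0.717·0.965) = 1.6819/1.6918 = 0.9941.

0.994c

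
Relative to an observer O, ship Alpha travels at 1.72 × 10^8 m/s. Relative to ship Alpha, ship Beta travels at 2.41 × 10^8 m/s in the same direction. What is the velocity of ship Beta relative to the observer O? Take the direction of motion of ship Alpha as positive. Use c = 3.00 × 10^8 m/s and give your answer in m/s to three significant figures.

In units of c (dividing by 3.00 × 10^8 m/s): v = 0.573, u' = 0.803.
u = (u' + v)/(1 + u'v/c²):
u = (0.803 + 0.573) / (1 + 0.803·0.573) = 1.3767/1.4606 = 0.9425
(Galilean addition would give +1.377c, exceeding c.)
Converting back: u = 0.9425 × 3.00 × 10^8 m/s.

2.83 × 10^8 m/s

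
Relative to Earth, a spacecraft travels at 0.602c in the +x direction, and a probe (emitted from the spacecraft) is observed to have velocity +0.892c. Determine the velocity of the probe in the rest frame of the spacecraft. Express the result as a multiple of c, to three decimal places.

+0.626c

Invert the composition law: u' = (u − v)/(1 − uv/c²).
u' = (0.892 − 0.602) / (1 − (0.892)(0.602)) = 0.2900/0.4630 = 0.6263.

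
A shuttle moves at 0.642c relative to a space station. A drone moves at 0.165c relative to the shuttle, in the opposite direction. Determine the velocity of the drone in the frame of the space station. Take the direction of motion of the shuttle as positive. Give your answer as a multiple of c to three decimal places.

With v = 0.642 and u' = -0.165 (in units of c),
u = (u' + v)/(1 + u'v/c²):
u = (-0.165 + 0.642) / (1 + (-0.165)·0.642) = 0.4770/0.8941 = 0.5335
(Galilean addition would give +0.477c.)

+0.534c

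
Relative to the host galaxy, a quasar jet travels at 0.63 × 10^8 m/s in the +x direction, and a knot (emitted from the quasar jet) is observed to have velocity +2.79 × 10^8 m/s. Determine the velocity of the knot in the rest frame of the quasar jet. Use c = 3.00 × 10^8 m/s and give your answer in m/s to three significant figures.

v = 0.210c, u = 0.930c.
Invert the composition law: u' = (u − v)/(1 − uv/c²).
u' = (0.930 − 0.210) / (1 − (0.930)(0.210)) = 0.7200/0.8047 = 0.8947.
u' = 0.8947 × 3.00 × 10^8 m/s.

+2.68 × 10^8 m/s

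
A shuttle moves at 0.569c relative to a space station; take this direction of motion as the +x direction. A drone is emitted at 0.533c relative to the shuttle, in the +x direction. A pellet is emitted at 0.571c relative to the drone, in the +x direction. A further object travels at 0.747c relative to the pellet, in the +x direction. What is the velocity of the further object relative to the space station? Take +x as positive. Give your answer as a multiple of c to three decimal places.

0.993c

Apply u = (u' + v)/(1 + u'v/c²) successively, working outward toward the space station.
Start: velocity of the shuttle relative to the space station = 0.5690c.
Compose with the drone (u' = 0.533 in the shuttle frame): u_1 = (0.533 + 0.569) / (1 + 0.533·0.569) = 1.1020/1.3033 = 0.8456.
Compose with the pellet (u' = 0.571 in the drone frame): u_2 = (0.571 + 0.846) / (1 + 0.571·0.846) = 1.4166/1.4828 = 0.9553.
Compose with the further object (u' = 0.747 in the pellet frame): u_3 = (0.747 + 0.955) / (1 + 0.747·0.955) = 1.7023/1.7136 = 0.9934.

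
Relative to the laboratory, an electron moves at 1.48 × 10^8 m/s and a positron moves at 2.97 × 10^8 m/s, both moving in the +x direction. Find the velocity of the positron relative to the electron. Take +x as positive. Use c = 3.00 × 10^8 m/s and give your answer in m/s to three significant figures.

+2.91 × 10^8 m/s

β_A = 0.493, β_B = 0.990 (dividing each by c = 3.00 × 10^8 m/s).
Transform to A's frame with the inverse velocity-addition law: u' = (u − v)/(1 − uv/c²), taking u = β_B and v = β_A.
u' = (0.990 − 0.493) / (1 − (0.493)(0.990)) = 0.4967/0.5116 = 0.9708.
u' = 0.9708 × 3.00 × 10^8 m/s.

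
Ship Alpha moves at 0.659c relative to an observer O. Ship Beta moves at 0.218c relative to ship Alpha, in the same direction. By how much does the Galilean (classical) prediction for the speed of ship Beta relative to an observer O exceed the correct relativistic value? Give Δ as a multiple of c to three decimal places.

Galilean: u_cl = 0.218 + 0.659 = 0.8770.
Relativistic: u_rel = (0.218 + 0.659) / (1 + 0.218·0.659) = 0.8770/1.1437 = 0.7668.
Δ = 0.8770 − 0.7668 = 0.1102.

Δ = 0.110c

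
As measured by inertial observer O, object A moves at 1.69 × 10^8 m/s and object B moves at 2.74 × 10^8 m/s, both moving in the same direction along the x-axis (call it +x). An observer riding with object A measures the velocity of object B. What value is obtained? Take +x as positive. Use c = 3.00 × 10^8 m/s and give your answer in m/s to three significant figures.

+2.16 × 10^8 m/s

β_A = 0.563, β_B = 0.913 (dividing each by c = 3.00 × 10^8 m/s).
Transform to A's frame with the inverse velocity-addition law: u' = (u − v)/(1 − uv/c²), taking u = β_B and v = β_A.
u' = (0.913 − 0.563) / (1 − (0.563)(0.913)) = 0.3500/0.4855 = 0.7209.
u' = 0.7209 × 3.00 × 10^8 m/s.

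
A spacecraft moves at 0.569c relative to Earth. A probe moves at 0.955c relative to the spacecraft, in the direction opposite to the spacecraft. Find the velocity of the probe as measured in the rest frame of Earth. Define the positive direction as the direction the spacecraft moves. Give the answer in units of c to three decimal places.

-0.845c

With v = 0.569 and u' = -0.955 (in units of c),
u = (u' + v)/(1 + u'v/c²):
u = (-0.955 + 0.569) / (1 + (-0.955)·0.569) = -0.3860/0.4566 = -0.8454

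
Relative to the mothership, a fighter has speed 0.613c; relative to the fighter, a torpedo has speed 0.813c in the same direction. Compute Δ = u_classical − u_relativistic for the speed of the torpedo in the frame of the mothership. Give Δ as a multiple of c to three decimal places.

Δ = 0.474c

Galilean: u_cl = 0.813 + 0.613 = 1.4260.
Relativistic: u_rel = (0.813 + 0.613) / (1 + 0.813·0.613) = 1.4260/1.4984 = 0.9517.
Δ = 1.4260 − 0.9517 = 0.4743.
(The classical prediction exceeds c; the relativistic result does not.)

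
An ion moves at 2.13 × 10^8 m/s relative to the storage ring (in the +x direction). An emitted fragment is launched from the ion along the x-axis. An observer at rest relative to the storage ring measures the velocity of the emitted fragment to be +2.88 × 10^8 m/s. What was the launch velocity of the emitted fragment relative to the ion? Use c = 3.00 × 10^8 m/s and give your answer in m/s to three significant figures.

+2.36 × 10^8 m/s

v = 0.710c, u = 0.960c.
Invert the composition law: u' = (u − v)/(1 − uv/c²).
u' = (0.960 − 0.710) / (1 − (0.960)(0.710)) = 0.2500/0.3184 = 0.7852.
u' = 0.7852 × 3.00 × 10^8 m/s.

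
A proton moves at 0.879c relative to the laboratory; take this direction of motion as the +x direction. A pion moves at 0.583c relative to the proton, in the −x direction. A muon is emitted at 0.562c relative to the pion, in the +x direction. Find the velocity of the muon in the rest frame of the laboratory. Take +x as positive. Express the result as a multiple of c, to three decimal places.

Apply u = (u' + v)/(1 + u'v/c²) successively, working outward toward the laboratory.
Start: velocity of the proton relative to the laboratory = 0.8790c.
Compose with the pion (u' = -0.583 in the proton frame): u_1 = (-0.583 + 0.879) / (1 + (-0.583)·0.879) = 0.2960/0.4875 = 0.6071.
Compose with the muon (u' = 0.562 in the pion frame): u_2 = (0.562 + 0.607) / (1 + 0.562·0.607) = 1.1691/1.3412 = 0.8717.

+0.872c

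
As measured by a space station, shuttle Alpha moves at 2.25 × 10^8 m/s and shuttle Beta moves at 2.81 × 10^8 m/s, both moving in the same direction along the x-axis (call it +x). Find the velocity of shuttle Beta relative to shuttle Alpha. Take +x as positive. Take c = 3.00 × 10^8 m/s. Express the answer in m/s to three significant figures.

β_A = 0.750, β_B = 0.937 (dividing each by c = 3.00 × 10^8 m/s).
Transform to A's frame with the inverse velocity-addition law: u' = (u − v)/(1 − uv/c²), taking u = β_B and v = β_A.
u' = (0.937 − 0.750) / (1 − (0.750)(0.937)) = 0.1867/0.2975 = 0.6275.
u' = 0.6275 × 3.00 × 10^8 m/s.

+1.88 × 10^8 m/s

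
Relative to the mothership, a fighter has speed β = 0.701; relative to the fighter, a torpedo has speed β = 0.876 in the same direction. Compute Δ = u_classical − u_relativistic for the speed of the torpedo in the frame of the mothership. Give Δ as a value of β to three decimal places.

Galilean: u_cl = 0.876 + 0.701 = 1.5770.
Relativistic: u_rel = (0.876 + 0.701) / (1 + 0.876·0.701) = 1.5770/1.6141 = 0.9770.
Δ = 1.5770 − 0.9770 = 0.6000.
(The classical prediction exceeds c; the relativistic result does not.)

Δ = 0.600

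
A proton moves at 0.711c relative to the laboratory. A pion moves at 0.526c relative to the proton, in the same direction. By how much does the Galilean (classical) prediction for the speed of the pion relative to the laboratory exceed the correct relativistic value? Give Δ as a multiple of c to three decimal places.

Δ = 0.337c

Galilean: u_cl = 0.526 + 0.711 = 1.2370.
Relativistic: u_rel = (0.526 + 0.711) / (1 + 0.526·0.711) = 1.2370/1.3740 = 0.9003.
Δ = 1.2370 − 0.9003 = 0.3367.
(The classical prediction exceeds c; the relativistic result does not.)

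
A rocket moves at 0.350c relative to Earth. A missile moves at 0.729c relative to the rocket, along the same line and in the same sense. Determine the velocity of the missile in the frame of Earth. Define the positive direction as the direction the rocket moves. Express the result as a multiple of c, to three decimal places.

0.860c

With v = 0.350 and u' = 0.729 (in units of c),
u = (u' + v)/(1 + u'v/c²):
u = (0.729 + 0.350) / (1 + 0.729·0.350) = 1.0790/1.2551 = 0.8597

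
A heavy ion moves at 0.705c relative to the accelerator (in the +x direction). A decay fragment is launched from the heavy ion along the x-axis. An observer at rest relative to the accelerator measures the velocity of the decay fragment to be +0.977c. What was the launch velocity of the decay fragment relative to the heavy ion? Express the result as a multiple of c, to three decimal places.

+0.874c

Invert the composition law: u' = (u − v)/(1 − uv/c²).
u' = (0.977 − 0.705) / (1 − (0.977)(0.705)) = 0.2720/0.3112 = 0.8740.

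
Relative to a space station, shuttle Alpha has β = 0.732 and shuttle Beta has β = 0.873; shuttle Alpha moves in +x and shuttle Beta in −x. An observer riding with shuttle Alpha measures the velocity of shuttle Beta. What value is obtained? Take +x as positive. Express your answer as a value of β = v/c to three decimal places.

β_A = 0.732, β_B = -0.873.
Transform to A's frame with the inverse velocity-addition law: u' = (u − v)/(1 − uv/c²), taking u = β_B and v = β_A.
u' = (-0.873 − 0.732) / (1 − (0.732)(-0.873)) = -1.6050/1.6390 = -0.9792.

β = -0.979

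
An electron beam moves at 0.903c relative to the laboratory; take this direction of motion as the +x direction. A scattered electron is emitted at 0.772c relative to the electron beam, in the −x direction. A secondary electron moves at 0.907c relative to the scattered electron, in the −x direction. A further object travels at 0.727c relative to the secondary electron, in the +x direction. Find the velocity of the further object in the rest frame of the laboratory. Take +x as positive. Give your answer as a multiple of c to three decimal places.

-0.124c

Apply u = (u' + v)/(1 + u'v/c²) successively, working outward toward the laboratory.
Start: velocity of the electron beam relative to the laboratory = 0.9030c.
Compose with the scattered electron (u' = -0.772 in the electron beam frame): u_1 = (-0.772 + 0.903) / (1 + (-0.772)·0.903) = 0.1310/0.3029 = 0.4325.
Compose with the secondary electron (u' = -0.907 in the scattered electron frame): u_2 = (-0.907 + 0.433) / (1 + (-0.907)·0.433) = -0.4745/0.6077 = -0.7808.
Compose with the further object (u' = 0.727 in the secondary electron frame): u_3 = (0.727 + (-0.781)) / (1 + 0.727·(-0.781)) = -0.0538/0.4324 = -0.1244.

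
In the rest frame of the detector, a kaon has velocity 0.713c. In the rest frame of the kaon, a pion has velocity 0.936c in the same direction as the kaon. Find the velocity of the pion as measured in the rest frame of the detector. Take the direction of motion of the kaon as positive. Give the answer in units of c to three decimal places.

0.989c

With v = 0.713 and u' = 0.936 (in units of c),
u = (u' + v)/(1 + u'v/c²):
u = (0.936 + 0.713) / (1 + 0.936·0.713) = 1.6490/1.6674 = 0.9890
(Galilean addition would give +1.649c, exceeding c.)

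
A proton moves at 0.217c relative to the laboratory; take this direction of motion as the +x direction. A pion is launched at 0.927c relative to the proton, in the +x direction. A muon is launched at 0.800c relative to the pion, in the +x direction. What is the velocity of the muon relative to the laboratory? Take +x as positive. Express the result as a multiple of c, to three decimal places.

0.995c

Apply u = (u' + v)/(1 + u'v/c²) successively, working outward toward the laboratory.
Start: velocity of the proton relative to the laboratory = 0.2170c.
Compose with the pion (u' = 0.927 in the proton frame): u_1 = (0.927 + 0.217) / (1 + 0.927·0.217) = 1.1440/1.2012 = 0.9524.
Compose with the muon (u' = 0.800 in the pion frame): u_2 = (0.800 + 0.952) / (1 + 0.800·0.952) = 1.7524/1.7619 = 0.9946.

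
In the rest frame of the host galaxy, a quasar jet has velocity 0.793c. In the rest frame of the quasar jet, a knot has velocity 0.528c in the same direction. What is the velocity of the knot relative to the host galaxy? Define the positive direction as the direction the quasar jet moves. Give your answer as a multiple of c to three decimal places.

0.931c

With v = 0.793 and u' = 0.528 (in units of c),
u = (u' + v)/(1 + u'v/c²):
u = (0.528 + 0.793) / (1 + 0.528·0.793) = 1.3210/1.4187 = 0.9311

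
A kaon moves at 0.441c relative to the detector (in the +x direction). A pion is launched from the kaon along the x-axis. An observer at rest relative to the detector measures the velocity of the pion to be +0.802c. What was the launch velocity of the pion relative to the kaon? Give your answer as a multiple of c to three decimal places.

+0.559c

Invert the composition law: u' = (u − v)/(1 − uv/c²).
u' = (0.802 − 0.441) / (1 − (0.802)(0.441)) = 0.3610/0.6463 = 0.5585.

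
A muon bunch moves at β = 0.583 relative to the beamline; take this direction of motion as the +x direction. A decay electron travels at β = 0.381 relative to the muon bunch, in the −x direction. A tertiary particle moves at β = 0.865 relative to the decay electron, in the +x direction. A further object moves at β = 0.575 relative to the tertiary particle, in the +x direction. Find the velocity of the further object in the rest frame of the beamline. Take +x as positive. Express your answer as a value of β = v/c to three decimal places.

β = +0.977

Apply u = (u' + v)/(1 + u'v/c²) successively, working outward toward the beamline.
Start: velocity of the muon bunch relative to the beamline = 0.5830c.
Compose with the decay electron (u' = -0.381 in the muon bunch frame): u_1 = (-0.381 + 0.583) / (1 + (-0.381)·0.583) = 0.2020/0.7779 = 0.2597.
Compose with the tertiary particle (u' = 0.865 in the decay electron frame): u_2 = (0.865 + 0.260) / (1 + 0.865·0.260) = 1.1247/1.2246 = 0.9184.
Compose with the further object (u' = 0.575 in the tertiary particle frame): u_3 = (0.575 + 0.918) / (1 + 0.575·0.918) = 1.4934/1.5281 = 0.9773.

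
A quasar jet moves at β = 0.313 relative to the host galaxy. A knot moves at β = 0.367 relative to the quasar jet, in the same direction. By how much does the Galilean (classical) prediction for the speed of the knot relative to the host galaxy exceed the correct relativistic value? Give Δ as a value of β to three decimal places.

Δ = 0.070

Galilean: u_cl = 0.367 + 0.313 = 0.6800.
Relativistic: u_rel = (0.367 + 0.313) / (1 + 0.367·0.313) = 0.6800/1.1149 = 0.6099.
Δ = 0.6800 − 0.6099 = 0.0701.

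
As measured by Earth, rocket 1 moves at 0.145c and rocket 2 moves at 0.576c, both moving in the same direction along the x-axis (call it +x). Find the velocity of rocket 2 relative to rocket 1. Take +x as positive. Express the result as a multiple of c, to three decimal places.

+0.470c

β_A = 0.145, β_B = 0.576.
Transform to A's frame with the inverse velocity-addition law: u' = (u − v)/(1 − uv/c²), taking u = β_B and v = β_A.
u' = (0.576 − 0.145) / (1 − (0.145)(0.576)) = 0.4310/0.9165 = 0.4703.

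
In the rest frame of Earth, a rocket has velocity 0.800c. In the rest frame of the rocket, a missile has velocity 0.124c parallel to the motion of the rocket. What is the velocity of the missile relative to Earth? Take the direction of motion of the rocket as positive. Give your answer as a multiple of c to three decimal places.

With v = 0.800 and u' = 0.124 (in units of c),
u = (u' + v)/(1 + u'v/c²):
u = (0.124 + 0.800) / (1 + 0.124·0.800) = 0.9240/1.0992 = 0.8406
(Galilean addition would give +0.924c.)

0.841c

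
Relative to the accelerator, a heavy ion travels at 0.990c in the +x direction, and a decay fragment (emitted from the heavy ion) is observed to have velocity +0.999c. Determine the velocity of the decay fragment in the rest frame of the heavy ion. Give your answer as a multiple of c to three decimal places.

+0.819c

Invert the composition law: u' = (u − v)/(1 − uv/c²).
u' = (0.999 − 0.990) / (1 − (0.999)(0.990)) = 0.0090/0.0110 = 0.8189.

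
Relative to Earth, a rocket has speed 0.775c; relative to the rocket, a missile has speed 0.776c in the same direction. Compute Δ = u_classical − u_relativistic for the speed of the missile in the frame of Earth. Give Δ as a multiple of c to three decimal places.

Galilean: u_cl = 0.776 + 0.775 = 1.5510.
Relativistic: u_rel = (0.776 + 0.775) / (1 + 0.776·0.775) = 1.5510/1.6014 = 0.9685.
Δ = 1.5510 − 0.9685 = 0.5825.
(The classical prediction exceeds c; the relativistic result does not.)

Δ = 0.582c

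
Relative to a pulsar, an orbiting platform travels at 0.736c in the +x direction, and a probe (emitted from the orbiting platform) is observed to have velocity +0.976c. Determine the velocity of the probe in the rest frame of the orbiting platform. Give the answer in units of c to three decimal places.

+0.852c

Invert the composition law: u' = (u − v)/(1 − uv/c²).
u' = (0.976 − 0.736) / (1 − (0.976)(0.736)) = 0.2400/0.2817 = 0.8521.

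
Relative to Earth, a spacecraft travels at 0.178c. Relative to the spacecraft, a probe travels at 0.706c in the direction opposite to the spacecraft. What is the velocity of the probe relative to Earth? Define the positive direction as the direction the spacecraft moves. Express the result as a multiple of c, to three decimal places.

With v = 0.178 and u' = -0.706 (in units of c),
u = (u' + v)/(1 + u'v/c²):
u = (-0.706 + 0.178) / (1 + (-0.706)·0.178) = -0.5280/0.8743 = -0.6039
(Galilean addition would give -0.528c.)

-0.604c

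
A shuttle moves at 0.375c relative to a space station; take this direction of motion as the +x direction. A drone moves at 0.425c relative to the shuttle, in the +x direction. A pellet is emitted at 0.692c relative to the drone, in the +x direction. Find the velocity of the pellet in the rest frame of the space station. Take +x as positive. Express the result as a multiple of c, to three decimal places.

0.935c

Apply u = (u' + v)/(1 + u'v/c²) successively, working outward toward the space station.
Start: velocity of the shuttle relative to the space station = 0.3750c.
Compose with the drone (u' = 0.425 in the shuttle frame): u_1 = (0.425 + 0.375) / (1 + 0.425·0.375) = 0.8000/1.1594 = 0.6900.
Compose with the pellet (u' = 0.692 in the drone frame): u_2 = (0.692 + 0.690) / (1 + 0.692·0.690) = 1.3820/1.4775 = 0.9354.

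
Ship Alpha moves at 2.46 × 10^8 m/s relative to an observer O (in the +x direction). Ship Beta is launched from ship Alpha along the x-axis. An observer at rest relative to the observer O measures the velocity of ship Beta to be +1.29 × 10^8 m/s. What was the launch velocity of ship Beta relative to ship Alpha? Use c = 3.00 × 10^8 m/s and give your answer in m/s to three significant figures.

v = 0.820c, u = 0.430c.
Invert the composition law: u' = (u − v)/(1 − uv/c²).
u' = (0.430 − 0.820) / (1 − (0.430)(0.820)) = -0.3900/0.6474 = -0.6024.
u' = -0.6024 × 3.00 × 10^8 m/s.

-1.81 × 10^8 m/s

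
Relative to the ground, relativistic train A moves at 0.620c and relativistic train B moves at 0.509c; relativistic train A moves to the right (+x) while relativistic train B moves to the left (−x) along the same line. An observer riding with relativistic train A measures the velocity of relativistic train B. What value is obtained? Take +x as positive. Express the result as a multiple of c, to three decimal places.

β_A = 0.620, β_B = -0.509.
Transform to A's frame with the inverse velocity-addition law: u' = (u − v)/(1 − uv/c²), taking u = β_B and v = β_A.
u' = (-0.509 − 0.620) / (1 − (0.620)(-0.509)) = -1.1290/1.3156 = -0.8582.

-0.858c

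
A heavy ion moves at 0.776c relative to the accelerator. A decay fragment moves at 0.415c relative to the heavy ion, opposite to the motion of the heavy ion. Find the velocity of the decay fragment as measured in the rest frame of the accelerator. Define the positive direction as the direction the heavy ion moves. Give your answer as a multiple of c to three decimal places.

+0.532c

With v = 0.776 and u' = -0.415 (in units of c),
u = (u' + v)/(1 + u'v/c²):
u = (-0.415 + 0.776) / (1 + (-0.415)·0.776) = 0.3610/0.6780 = 0.5325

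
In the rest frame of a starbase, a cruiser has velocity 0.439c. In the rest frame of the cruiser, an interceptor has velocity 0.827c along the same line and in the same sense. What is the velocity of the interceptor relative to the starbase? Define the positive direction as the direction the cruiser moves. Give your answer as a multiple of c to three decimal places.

0.929c

With v = 0.439 and u' = 0.827 (in units of c),
u = (u' + v)/(1 + u'v/c²):
u = (0.827 + 0.439) / (1 + 0.827·0.439) = 1.2660/1.3631 = 0.9288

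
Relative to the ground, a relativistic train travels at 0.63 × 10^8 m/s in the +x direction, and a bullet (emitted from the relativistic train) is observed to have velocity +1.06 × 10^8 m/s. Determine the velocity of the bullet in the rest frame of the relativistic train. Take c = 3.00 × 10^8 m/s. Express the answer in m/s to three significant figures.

v = 0.210c, u = 0.353c.
Invert the composition law: u' = (u − v)/(1 − uv/c²).
u' = (0.353 − 0.210) / (1 − (0.353)(0.210)) = 0.1433/0.9258 = 0.1548.
u' = 0.1548 × 3.00 × 10^8 m/s.

+4.64 × 10^7 m/s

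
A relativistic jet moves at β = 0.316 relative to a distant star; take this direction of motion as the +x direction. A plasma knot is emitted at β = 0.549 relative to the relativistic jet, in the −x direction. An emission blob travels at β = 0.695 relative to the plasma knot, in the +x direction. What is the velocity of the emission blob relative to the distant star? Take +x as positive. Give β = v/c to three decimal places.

β = +0.514

Apply u = (u' + v)/(1 + u'v/c²) successively, working outward toward the distant star.
Start: velocity of the relativistic jet relative to the distant star = 0.3160c.
Compose with the plasma knot (u' = -0.549 in the relativistic jet frame): u_1 = (-0.549 + 0.316) / (1 + (-0.549)·0.316) = -0.2330/0.8265 = -0.2819.
Compose with the emission blob (u' = 0.695 in the plasma knot frame): u_2 = (0.695 + (-0.282)) / (1 + 0.695·(-0.282)) = 0.4131/0.8041 = 0.5138.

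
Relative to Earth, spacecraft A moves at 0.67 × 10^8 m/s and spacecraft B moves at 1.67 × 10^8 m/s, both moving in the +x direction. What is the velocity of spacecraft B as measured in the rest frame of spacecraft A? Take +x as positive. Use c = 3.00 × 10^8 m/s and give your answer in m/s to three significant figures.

β_A = 0.223, β_B = 0.557 (dividing each by c = 3.00 × 10^8 m/s).
Transform to A's frame with the inverse velocity-addition law: u' = (u − v)/(1 − uv/c²), taking u = β_B and v = β_A.
u' = (0.557 − 0.223) / (1 − (0.223)(0.557)) = 0.3333/0.8757 = 0.3807.
u' = 0.3807 × 3.00 × 10^8 m/s.

+1.14 × 10^8 m/s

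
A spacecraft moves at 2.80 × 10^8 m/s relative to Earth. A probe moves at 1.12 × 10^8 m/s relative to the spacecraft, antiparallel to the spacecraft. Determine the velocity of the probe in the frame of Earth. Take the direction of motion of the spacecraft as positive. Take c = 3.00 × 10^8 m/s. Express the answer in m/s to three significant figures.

+2.58 × 10^8 m/s

In units of c (dividing by 3.00 × 10^8 m/s): v = 0.933, u' = -0.373.
u = (u' + v)/(1 + u'v/c²):
u = (-0.373 + 0.933) / (1 + (-0.373)·0.933) = 0.5600/0.6516 = 0.8595
Converting back: u = 0.8595 × 3.00 × 10^8 m/s.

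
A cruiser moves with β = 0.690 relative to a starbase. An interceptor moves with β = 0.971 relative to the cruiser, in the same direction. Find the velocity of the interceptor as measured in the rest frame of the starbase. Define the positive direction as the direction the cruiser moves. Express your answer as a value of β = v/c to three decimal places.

With v = 0.690 and u' = 0.971 (in units of c),
u = (u' + v)/(1 + u'v/c²):
u = (0.971 + 0.690) / (1 + 0.971·0.690) = 1.6610/1.6700 = 0.9946
(Galilean addition would give +1.661c, exceeding c.)

β = 0.995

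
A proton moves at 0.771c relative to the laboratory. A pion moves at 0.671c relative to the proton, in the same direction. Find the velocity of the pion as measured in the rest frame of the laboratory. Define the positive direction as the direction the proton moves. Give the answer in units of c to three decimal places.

0.950c

With v = 0.771 and u' = 0.671 (in units of c),
u = (u' + v)/(1 + u'v/c²):
u = (0.671 + 0.771) / (1 + 0.671·0.771) = 1.4420/1.5173 = 0.9503
(Galilean addition would give +1.442c, exceeding c.)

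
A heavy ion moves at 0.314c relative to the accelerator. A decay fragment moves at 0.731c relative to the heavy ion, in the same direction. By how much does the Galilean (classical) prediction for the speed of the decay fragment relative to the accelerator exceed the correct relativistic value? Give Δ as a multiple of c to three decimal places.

Δ = 0.195c

Galilean: u_cl = 0.731 + 0.314 = 1.0450.
Relativistic: u_rel = (0.731 + 0.314) / (1 + 0.731·0.314) = 1.0450/1.2295 = 0.8499.
Δ = 1.0450 − 0.8499 = 0.1951.
(The classical prediction exceeds c; the relativistic result does not.)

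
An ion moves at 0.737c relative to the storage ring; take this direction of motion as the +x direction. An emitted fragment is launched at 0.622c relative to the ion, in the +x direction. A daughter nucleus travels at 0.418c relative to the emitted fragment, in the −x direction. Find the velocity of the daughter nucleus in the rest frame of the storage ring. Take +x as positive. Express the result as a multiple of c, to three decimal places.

Apply u = (u' + v)/(1 + u'v/c²) successively, working outward toward the storage ring.
Start: velocity of the ion relative to the storage ring = 0.7370c.
Compose with the emitted fragment (u' = 0.622 in the ion frame): u_1 = (0.622 + 0.737) / (1 + 0.622·0.737) = 1.3590/1.4584 = 0.9318.
Compose with the daughter nucleus (u' = -0.418 in the emitted fragment frame): u_2 = (-0.418 + 0.932) / (1 + (-0.418)·0.932) = 0.5138/0.6105 = 0.8417.

+0.842c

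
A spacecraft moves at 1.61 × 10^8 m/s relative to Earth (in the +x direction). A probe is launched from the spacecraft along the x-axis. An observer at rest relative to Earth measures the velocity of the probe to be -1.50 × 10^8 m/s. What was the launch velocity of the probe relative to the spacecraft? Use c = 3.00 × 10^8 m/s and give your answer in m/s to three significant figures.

-2.45 × 10^8 m/s

v = 0.537c, u = -0.500c.
Invert the composition law: u' = (u − v)/(1 − uv/c²).
u' = (-0.500 − 0.537) / (1 − (-0.500)(0.537)) = -1.0367/1.2683 = -0.8173.
u' = -0.8173 × 3.00 × 10^8 m/s.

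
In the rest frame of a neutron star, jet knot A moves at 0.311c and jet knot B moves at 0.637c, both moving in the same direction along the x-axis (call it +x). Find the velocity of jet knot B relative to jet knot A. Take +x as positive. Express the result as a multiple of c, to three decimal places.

+0.407c

β_A = 0.311, β_B = 0.637.
Transform to A's frame with the inverse velocity-addition law: u' = (u − v)/(1 − uv/c²), taking u = β_B and v = β_A.
u' = (0.637 − 0.311) / (1 − (0.311)(0.637)) = 0.3260/0.8019 = 0.4065.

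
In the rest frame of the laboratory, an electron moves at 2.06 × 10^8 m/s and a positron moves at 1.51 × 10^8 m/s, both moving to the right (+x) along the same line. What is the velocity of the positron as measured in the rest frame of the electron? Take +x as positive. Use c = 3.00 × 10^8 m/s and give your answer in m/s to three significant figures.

β_A = 0.687, β_B = 0.503 (dividing each by c = 3.00 × 10^8 m/s).
Transform to A's frame with the inverse velocity-addition law: u' = (u − v)/(1 − uv/c²), taking u = β_B and v = β_A.
u' = (0.503 − 0.687) / (1 − (0.687)(0.503)) = -0.1833/0.6544 = -0.2802.
u' = -0.2802 × 3.00 × 10^8 m/s.

-8.40 × 10^7 m/s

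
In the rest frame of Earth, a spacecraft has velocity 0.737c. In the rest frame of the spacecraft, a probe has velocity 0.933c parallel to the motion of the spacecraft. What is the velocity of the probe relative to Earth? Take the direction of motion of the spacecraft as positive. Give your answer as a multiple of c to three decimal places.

With v = 0.737 and u' = 0.933 (in units of c),
u = (u' + v)/(1 + u'v/c²):
u = (0.933 + 0.737) / (1 + 0.933·0.737) = 1.6700/1.6876 = 0.9896
(Galilean addition would give +1.670c, exceeding c.)

0.990c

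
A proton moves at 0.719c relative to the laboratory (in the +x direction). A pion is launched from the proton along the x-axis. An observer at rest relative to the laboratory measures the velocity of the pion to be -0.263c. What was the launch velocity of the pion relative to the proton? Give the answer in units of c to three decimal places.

-0.826c

Invert the composition law: u' = (u − v)/(1 − uv/c²).
u' = (-0.263 − 0.719) / (1 − (-0.263)(0.719)) = -0.9820/1.1891 = -0.8258.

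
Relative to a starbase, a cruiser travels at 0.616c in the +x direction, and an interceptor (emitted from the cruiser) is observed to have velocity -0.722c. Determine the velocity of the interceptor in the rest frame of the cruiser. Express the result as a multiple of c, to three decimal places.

Invert the composition law: u' = (u − v)/(1 − uv/c²).
u' = (-0.722 − 0.616) / (1 − (-0.722)(0.616)) = -1.3380/1.4448 = -0.9261.

-0.926c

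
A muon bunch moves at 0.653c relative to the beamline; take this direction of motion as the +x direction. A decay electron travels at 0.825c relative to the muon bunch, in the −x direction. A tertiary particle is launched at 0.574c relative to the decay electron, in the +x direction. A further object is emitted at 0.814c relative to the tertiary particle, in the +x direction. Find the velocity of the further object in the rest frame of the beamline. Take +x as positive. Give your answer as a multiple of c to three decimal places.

+0.885c

Apply u = (u' + v)/(1 + u'v/c²) successively, working outward toward the beamline.
Start: velocity of the muon bunch relative to the beamline = 0.6530c.
Compose with the decay electron (u' = -0.825 in the muon bunch frame): u_1 = (-0.825 + 0.653) / (1 + (-0.825)·0.653) = -0.1720/0.4613 = -0.3729.
Compose with the tertiary particle (u' = 0.574 in the decay electron frame): u_2 = (0.574 + (-0.373)) / (1 + 0.574·(-0.373)) = 0.2011/0.7860 = 0.2559.
Compose with the further object (u' = 0.814 in the tertiary particle frame): u_3 = (0.814 + 0.256) / (1 + 0.814·0.256) = 1.0699/1.2083 = 0.8855.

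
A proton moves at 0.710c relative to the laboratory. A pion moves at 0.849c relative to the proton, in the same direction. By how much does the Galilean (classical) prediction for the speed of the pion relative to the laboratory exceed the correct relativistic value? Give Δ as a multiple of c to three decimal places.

Galilean: u_cl = 0.849 + 0.710 = 1.5590.
Relativistic: u_rel = (0.849 + 0.710) / (1 + 0.849·0.710) = 1.5590/1.6028 = 0.9727.
Δ = 1.5590 − 0.9727 = 0.5863.
(The classical prediction exceeds c; the relativistic result does not.)

Δ = 0.586c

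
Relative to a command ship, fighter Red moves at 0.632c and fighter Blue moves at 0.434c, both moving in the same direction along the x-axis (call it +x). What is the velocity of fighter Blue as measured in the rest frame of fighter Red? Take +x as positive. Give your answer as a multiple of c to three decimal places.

β_A = 0.632, β_B = 0.434.
Transform to A's frame with the inverse velocity-addition law: u' = (u − v)/(1 − uv/c²), taking u = β_B and v = β_A.
u' = (0.434 − 0.632) / (1 − (0.632)(0.434)) = -0.1980/0.7257 = -0.2728.

-0.273c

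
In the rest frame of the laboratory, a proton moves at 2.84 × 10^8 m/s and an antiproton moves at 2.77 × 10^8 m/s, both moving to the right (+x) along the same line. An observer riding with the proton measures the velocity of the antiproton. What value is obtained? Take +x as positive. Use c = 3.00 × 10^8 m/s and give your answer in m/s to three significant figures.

β_A = 0.947, β_B = 0.923 (dividing each by c = 3.00 × 10^8 m/s).
Transform to A's frame with the inverse velocity-addition law: u' = (u − v)/(1 − uv/c²), taking u = β_B and v = β_A.
u' = (0.923 − 0.947) / (1 − (0.947)(0.923)) = -0.0233/0.1259 = -0.1853.
u' = -0.1853 × 3.00 × 10^8 m/s.

-5.56 × 10^7 m/s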